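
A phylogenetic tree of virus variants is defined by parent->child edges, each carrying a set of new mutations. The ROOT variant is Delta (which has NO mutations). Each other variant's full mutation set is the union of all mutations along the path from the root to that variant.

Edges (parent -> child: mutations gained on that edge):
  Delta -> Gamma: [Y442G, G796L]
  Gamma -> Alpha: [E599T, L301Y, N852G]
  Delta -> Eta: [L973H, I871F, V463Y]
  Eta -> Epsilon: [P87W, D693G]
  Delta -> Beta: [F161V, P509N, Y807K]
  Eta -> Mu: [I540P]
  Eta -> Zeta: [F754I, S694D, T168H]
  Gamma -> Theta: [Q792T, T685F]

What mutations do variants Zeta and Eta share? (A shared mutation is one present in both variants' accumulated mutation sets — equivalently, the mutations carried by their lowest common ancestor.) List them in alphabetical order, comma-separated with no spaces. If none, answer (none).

Answer: I871F,L973H,V463Y

Derivation:
Accumulating mutations along path to Zeta:
  At Delta: gained [] -> total []
  At Eta: gained ['L973H', 'I871F', 'V463Y'] -> total ['I871F', 'L973H', 'V463Y']
  At Zeta: gained ['F754I', 'S694D', 'T168H'] -> total ['F754I', 'I871F', 'L973H', 'S694D', 'T168H', 'V463Y']
Mutations(Zeta) = ['F754I', 'I871F', 'L973H', 'S694D', 'T168H', 'V463Y']
Accumulating mutations along path to Eta:
  At Delta: gained [] -> total []
  At Eta: gained ['L973H', 'I871F', 'V463Y'] -> total ['I871F', 'L973H', 'V463Y']
Mutations(Eta) = ['I871F', 'L973H', 'V463Y']
Intersection: ['F754I', 'I871F', 'L973H', 'S694D', 'T168H', 'V463Y'] ∩ ['I871F', 'L973H', 'V463Y'] = ['I871F', 'L973H', 'V463Y']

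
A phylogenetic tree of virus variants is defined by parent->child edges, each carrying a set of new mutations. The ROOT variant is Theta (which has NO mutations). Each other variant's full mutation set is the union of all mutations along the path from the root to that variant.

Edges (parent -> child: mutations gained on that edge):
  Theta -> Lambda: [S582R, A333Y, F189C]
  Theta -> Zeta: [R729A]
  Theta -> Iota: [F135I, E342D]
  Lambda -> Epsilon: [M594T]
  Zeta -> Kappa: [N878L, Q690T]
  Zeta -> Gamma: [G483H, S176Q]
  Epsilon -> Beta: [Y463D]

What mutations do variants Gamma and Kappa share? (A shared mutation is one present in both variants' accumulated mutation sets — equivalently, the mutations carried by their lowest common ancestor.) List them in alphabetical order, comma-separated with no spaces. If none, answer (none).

Accumulating mutations along path to Gamma:
  At Theta: gained [] -> total []
  At Zeta: gained ['R729A'] -> total ['R729A']
  At Gamma: gained ['G483H', 'S176Q'] -> total ['G483H', 'R729A', 'S176Q']
Mutations(Gamma) = ['G483H', 'R729A', 'S176Q']
Accumulating mutations along path to Kappa:
  At Theta: gained [] -> total []
  At Zeta: gained ['R729A'] -> total ['R729A']
  At Kappa: gained ['N878L', 'Q690T'] -> total ['N878L', 'Q690T', 'R729A']
Mutations(Kappa) = ['N878L', 'Q690T', 'R729A']
Intersection: ['G483H', 'R729A', 'S176Q'] ∩ ['N878L', 'Q690T', 'R729A'] = ['R729A']

Answer: R729A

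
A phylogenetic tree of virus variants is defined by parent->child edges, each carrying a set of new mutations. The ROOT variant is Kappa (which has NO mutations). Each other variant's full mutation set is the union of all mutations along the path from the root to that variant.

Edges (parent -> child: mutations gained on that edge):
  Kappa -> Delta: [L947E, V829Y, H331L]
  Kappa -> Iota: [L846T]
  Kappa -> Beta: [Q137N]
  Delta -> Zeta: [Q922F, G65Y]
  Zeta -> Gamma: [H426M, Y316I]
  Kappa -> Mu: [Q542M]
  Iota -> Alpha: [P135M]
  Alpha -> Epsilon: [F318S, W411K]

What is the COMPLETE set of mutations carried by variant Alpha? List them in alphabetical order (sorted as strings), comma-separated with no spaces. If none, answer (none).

At Kappa: gained [] -> total []
At Iota: gained ['L846T'] -> total ['L846T']
At Alpha: gained ['P135M'] -> total ['L846T', 'P135M']

Answer: L846T,P135M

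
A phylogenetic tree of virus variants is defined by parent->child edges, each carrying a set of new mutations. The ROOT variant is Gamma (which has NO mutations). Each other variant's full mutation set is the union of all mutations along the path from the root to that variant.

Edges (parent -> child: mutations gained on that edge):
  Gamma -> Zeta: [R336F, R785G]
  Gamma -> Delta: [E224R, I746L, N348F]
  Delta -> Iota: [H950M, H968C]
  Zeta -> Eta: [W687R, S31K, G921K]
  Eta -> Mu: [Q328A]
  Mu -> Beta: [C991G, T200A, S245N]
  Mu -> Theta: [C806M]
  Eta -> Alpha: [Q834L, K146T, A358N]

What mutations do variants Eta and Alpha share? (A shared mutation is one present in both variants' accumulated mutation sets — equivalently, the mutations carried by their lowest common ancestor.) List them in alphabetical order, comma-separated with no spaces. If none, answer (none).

Answer: G921K,R336F,R785G,S31K,W687R

Derivation:
Accumulating mutations along path to Eta:
  At Gamma: gained [] -> total []
  At Zeta: gained ['R336F', 'R785G'] -> total ['R336F', 'R785G']
  At Eta: gained ['W687R', 'S31K', 'G921K'] -> total ['G921K', 'R336F', 'R785G', 'S31K', 'W687R']
Mutations(Eta) = ['G921K', 'R336F', 'R785G', 'S31K', 'W687R']
Accumulating mutations along path to Alpha:
  At Gamma: gained [] -> total []
  At Zeta: gained ['R336F', 'R785G'] -> total ['R336F', 'R785G']
  At Eta: gained ['W687R', 'S31K', 'G921K'] -> total ['G921K', 'R336F', 'R785G', 'S31K', 'W687R']
  At Alpha: gained ['Q834L', 'K146T', 'A358N'] -> total ['A358N', 'G921K', 'K146T', 'Q834L', 'R336F', 'R785G', 'S31K', 'W687R']
Mutations(Alpha) = ['A358N', 'G921K', 'K146T', 'Q834L', 'R336F', 'R785G', 'S31K', 'W687R']
Intersection: ['G921K', 'R336F', 'R785G', 'S31K', 'W687R'] ∩ ['A358N', 'G921K', 'K146T', 'Q834L', 'R336F', 'R785G', 'S31K', 'W687R'] = ['G921K', 'R336F', 'R785G', 'S31K', 'W687R']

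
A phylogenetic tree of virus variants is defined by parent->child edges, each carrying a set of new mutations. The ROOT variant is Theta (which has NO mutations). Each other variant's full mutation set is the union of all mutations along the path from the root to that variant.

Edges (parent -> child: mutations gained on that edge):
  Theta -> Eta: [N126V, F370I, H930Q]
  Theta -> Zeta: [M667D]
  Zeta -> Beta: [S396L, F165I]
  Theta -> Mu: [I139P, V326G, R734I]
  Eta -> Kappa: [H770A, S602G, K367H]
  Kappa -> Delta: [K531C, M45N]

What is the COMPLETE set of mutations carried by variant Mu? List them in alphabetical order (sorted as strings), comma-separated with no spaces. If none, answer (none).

Answer: I139P,R734I,V326G

Derivation:
At Theta: gained [] -> total []
At Mu: gained ['I139P', 'V326G', 'R734I'] -> total ['I139P', 'R734I', 'V326G']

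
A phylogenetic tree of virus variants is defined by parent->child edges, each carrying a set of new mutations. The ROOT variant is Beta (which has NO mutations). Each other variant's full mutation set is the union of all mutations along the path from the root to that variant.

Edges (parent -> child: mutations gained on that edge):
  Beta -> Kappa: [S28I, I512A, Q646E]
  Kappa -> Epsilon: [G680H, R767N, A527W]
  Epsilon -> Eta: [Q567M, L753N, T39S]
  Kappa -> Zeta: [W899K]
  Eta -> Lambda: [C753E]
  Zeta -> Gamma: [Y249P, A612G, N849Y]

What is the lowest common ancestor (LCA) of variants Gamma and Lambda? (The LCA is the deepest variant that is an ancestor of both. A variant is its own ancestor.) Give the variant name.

Answer: Kappa

Derivation:
Path from root to Gamma: Beta -> Kappa -> Zeta -> Gamma
  ancestors of Gamma: {Beta, Kappa, Zeta, Gamma}
Path from root to Lambda: Beta -> Kappa -> Epsilon -> Eta -> Lambda
  ancestors of Lambda: {Beta, Kappa, Epsilon, Eta, Lambda}
Common ancestors: {Beta, Kappa}
Walk up from Lambda: Lambda (not in ancestors of Gamma), Eta (not in ancestors of Gamma), Epsilon (not in ancestors of Gamma), Kappa (in ancestors of Gamma), Beta (in ancestors of Gamma)
Deepest common ancestor (LCA) = Kappa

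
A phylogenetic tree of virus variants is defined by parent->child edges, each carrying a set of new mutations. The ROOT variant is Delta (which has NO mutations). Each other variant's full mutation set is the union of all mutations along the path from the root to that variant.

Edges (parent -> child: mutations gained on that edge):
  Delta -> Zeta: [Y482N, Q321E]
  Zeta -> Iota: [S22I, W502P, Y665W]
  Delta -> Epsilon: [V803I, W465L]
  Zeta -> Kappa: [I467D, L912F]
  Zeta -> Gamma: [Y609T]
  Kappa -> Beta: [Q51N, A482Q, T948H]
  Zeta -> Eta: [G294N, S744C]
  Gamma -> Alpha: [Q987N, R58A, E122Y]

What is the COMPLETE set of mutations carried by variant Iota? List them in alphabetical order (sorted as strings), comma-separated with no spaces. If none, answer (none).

Answer: Q321E,S22I,W502P,Y482N,Y665W

Derivation:
At Delta: gained [] -> total []
At Zeta: gained ['Y482N', 'Q321E'] -> total ['Q321E', 'Y482N']
At Iota: gained ['S22I', 'W502P', 'Y665W'] -> total ['Q321E', 'S22I', 'W502P', 'Y482N', 'Y665W']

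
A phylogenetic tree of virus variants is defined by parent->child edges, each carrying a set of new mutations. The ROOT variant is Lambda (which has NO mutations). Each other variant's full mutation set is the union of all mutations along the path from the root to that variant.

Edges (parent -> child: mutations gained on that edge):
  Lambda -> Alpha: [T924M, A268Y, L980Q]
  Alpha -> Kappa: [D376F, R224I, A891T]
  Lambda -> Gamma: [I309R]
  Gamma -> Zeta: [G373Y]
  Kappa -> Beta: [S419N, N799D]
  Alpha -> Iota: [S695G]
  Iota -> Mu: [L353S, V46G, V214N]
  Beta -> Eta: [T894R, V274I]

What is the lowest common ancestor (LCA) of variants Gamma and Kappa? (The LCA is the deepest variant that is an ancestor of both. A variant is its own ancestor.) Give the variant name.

Path from root to Gamma: Lambda -> Gamma
  ancestors of Gamma: {Lambda, Gamma}
Path from root to Kappa: Lambda -> Alpha -> Kappa
  ancestors of Kappa: {Lambda, Alpha, Kappa}
Common ancestors: {Lambda}
Walk up from Kappa: Kappa (not in ancestors of Gamma), Alpha (not in ancestors of Gamma), Lambda (in ancestors of Gamma)
Deepest common ancestor (LCA) = Lambda

Answer: Lambda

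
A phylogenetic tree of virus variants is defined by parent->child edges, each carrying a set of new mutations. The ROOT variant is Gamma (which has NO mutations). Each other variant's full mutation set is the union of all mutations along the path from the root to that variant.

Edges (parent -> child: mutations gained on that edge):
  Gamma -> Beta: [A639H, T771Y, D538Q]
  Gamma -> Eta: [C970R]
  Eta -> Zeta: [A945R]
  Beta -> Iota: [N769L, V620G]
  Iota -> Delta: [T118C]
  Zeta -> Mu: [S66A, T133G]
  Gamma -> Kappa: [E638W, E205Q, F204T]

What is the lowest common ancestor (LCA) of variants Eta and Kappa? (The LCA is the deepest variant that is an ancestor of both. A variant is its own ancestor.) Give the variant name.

Path from root to Eta: Gamma -> Eta
  ancestors of Eta: {Gamma, Eta}
Path from root to Kappa: Gamma -> Kappa
  ancestors of Kappa: {Gamma, Kappa}
Common ancestors: {Gamma}
Walk up from Kappa: Kappa (not in ancestors of Eta), Gamma (in ancestors of Eta)
Deepest common ancestor (LCA) = Gamma

Answer: Gamma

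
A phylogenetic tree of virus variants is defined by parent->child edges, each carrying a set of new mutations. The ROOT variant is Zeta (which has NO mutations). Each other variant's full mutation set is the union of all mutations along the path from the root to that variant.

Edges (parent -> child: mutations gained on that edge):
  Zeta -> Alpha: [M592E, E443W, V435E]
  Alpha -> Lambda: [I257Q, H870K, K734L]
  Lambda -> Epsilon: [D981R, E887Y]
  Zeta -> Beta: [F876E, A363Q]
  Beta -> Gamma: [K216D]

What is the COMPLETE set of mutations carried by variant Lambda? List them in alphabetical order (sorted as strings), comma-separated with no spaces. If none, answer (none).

At Zeta: gained [] -> total []
At Alpha: gained ['M592E', 'E443W', 'V435E'] -> total ['E443W', 'M592E', 'V435E']
At Lambda: gained ['I257Q', 'H870K', 'K734L'] -> total ['E443W', 'H870K', 'I257Q', 'K734L', 'M592E', 'V435E']

Answer: E443W,H870K,I257Q,K734L,M592E,V435E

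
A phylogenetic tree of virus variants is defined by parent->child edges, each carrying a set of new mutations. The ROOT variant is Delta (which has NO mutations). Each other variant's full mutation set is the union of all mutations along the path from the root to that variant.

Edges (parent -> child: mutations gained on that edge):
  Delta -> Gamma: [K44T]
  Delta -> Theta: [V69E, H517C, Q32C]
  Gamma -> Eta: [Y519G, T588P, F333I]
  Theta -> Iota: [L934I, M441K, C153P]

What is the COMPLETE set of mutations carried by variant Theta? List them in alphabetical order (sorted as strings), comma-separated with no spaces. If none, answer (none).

At Delta: gained [] -> total []
At Theta: gained ['V69E', 'H517C', 'Q32C'] -> total ['H517C', 'Q32C', 'V69E']

Answer: H517C,Q32C,V69E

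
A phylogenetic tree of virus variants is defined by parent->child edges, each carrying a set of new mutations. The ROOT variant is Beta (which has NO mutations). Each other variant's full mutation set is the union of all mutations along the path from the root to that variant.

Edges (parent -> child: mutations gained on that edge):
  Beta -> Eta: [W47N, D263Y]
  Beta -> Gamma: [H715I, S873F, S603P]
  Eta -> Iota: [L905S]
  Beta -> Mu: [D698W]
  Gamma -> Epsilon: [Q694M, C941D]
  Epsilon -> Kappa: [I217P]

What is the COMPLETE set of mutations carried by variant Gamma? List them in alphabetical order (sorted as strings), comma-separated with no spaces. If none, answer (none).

Answer: H715I,S603P,S873F

Derivation:
At Beta: gained [] -> total []
At Gamma: gained ['H715I', 'S873F', 'S603P'] -> total ['H715I', 'S603P', 'S873F']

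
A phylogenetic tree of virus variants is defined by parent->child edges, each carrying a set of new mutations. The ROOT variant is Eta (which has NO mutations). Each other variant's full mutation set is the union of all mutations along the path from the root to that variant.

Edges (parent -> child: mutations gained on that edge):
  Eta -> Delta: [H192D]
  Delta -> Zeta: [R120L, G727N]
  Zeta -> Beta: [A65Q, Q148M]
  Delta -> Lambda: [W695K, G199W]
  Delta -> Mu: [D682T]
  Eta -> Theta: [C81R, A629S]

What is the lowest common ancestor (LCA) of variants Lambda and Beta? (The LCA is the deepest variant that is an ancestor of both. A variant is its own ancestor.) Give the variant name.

Answer: Delta

Derivation:
Path from root to Lambda: Eta -> Delta -> Lambda
  ancestors of Lambda: {Eta, Delta, Lambda}
Path from root to Beta: Eta -> Delta -> Zeta -> Beta
  ancestors of Beta: {Eta, Delta, Zeta, Beta}
Common ancestors: {Eta, Delta}
Walk up from Beta: Beta (not in ancestors of Lambda), Zeta (not in ancestors of Lambda), Delta (in ancestors of Lambda), Eta (in ancestors of Lambda)
Deepest common ancestor (LCA) = Delta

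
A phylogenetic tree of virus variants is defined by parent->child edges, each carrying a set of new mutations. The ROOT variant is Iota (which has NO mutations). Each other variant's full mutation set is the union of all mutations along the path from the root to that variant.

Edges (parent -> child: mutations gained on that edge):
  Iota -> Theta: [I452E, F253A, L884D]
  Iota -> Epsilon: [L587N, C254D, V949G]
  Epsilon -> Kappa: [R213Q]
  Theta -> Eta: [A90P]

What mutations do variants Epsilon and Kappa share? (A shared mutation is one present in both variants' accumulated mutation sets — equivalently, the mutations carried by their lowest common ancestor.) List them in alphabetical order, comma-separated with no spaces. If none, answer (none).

Accumulating mutations along path to Epsilon:
  At Iota: gained [] -> total []
  At Epsilon: gained ['L587N', 'C254D', 'V949G'] -> total ['C254D', 'L587N', 'V949G']
Mutations(Epsilon) = ['C254D', 'L587N', 'V949G']
Accumulating mutations along path to Kappa:
  At Iota: gained [] -> total []
  At Epsilon: gained ['L587N', 'C254D', 'V949G'] -> total ['C254D', 'L587N', 'V949G']
  At Kappa: gained ['R213Q'] -> total ['C254D', 'L587N', 'R213Q', 'V949G']
Mutations(Kappa) = ['C254D', 'L587N', 'R213Q', 'V949G']
Intersection: ['C254D', 'L587N', 'V949G'] ∩ ['C254D', 'L587N', 'R213Q', 'V949G'] = ['C254D', 'L587N', 'V949G']

Answer: C254D,L587N,V949G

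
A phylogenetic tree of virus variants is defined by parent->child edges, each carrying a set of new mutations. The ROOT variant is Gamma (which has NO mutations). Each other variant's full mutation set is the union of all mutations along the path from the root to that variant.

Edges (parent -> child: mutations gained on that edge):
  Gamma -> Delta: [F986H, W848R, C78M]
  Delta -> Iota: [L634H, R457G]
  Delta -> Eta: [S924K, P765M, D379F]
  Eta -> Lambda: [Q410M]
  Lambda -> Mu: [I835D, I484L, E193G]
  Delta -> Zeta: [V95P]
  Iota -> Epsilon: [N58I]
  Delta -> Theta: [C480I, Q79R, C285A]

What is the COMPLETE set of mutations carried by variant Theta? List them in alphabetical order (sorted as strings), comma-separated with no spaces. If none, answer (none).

At Gamma: gained [] -> total []
At Delta: gained ['F986H', 'W848R', 'C78M'] -> total ['C78M', 'F986H', 'W848R']
At Theta: gained ['C480I', 'Q79R', 'C285A'] -> total ['C285A', 'C480I', 'C78M', 'F986H', 'Q79R', 'W848R']

Answer: C285A,C480I,C78M,F986H,Q79R,W848R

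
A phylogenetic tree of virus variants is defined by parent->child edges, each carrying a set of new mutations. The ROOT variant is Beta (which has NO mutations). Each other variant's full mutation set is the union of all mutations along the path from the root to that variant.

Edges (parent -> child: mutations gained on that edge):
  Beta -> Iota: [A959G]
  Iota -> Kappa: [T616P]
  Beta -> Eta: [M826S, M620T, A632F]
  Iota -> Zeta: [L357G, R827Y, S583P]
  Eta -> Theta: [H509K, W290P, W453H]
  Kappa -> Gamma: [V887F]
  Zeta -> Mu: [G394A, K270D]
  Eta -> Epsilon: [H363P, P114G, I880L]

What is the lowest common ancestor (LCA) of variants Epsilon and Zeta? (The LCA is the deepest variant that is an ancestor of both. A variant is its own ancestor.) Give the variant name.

Path from root to Epsilon: Beta -> Eta -> Epsilon
  ancestors of Epsilon: {Beta, Eta, Epsilon}
Path from root to Zeta: Beta -> Iota -> Zeta
  ancestors of Zeta: {Beta, Iota, Zeta}
Common ancestors: {Beta}
Walk up from Zeta: Zeta (not in ancestors of Epsilon), Iota (not in ancestors of Epsilon), Beta (in ancestors of Epsilon)
Deepest common ancestor (LCA) = Beta

Answer: Beta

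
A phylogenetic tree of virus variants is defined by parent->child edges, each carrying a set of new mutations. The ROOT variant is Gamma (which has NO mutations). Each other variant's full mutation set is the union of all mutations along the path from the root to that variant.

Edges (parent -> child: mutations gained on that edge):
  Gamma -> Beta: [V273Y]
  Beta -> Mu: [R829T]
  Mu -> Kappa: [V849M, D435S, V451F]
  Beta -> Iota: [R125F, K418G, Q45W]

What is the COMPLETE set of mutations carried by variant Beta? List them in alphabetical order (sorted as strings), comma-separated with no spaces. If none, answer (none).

Answer: V273Y

Derivation:
At Gamma: gained [] -> total []
At Beta: gained ['V273Y'] -> total ['V273Y']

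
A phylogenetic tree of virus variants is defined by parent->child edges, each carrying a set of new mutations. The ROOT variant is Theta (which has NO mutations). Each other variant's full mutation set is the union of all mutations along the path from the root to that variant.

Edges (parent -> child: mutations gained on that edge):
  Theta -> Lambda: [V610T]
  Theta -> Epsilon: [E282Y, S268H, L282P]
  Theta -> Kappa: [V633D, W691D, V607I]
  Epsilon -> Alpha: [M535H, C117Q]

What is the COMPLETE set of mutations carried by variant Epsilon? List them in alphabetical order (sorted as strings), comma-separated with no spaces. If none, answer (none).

At Theta: gained [] -> total []
At Epsilon: gained ['E282Y', 'S268H', 'L282P'] -> total ['E282Y', 'L282P', 'S268H']

Answer: E282Y,L282P,S268H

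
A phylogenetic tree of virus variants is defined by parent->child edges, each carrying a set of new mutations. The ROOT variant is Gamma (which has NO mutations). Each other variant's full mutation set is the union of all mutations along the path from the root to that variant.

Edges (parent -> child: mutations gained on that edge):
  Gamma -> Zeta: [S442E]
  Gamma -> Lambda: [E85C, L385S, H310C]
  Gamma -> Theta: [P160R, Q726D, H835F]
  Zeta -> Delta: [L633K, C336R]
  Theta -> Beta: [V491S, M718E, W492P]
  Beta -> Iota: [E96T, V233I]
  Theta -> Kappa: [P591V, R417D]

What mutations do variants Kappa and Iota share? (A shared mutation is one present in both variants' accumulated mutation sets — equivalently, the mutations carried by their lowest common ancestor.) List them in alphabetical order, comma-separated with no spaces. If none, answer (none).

Accumulating mutations along path to Kappa:
  At Gamma: gained [] -> total []
  At Theta: gained ['P160R', 'Q726D', 'H835F'] -> total ['H835F', 'P160R', 'Q726D']
  At Kappa: gained ['P591V', 'R417D'] -> total ['H835F', 'P160R', 'P591V', 'Q726D', 'R417D']
Mutations(Kappa) = ['H835F', 'P160R', 'P591V', 'Q726D', 'R417D']
Accumulating mutations along path to Iota:
  At Gamma: gained [] -> total []
  At Theta: gained ['P160R', 'Q726D', 'H835F'] -> total ['H835F', 'P160R', 'Q726D']
  At Beta: gained ['V491S', 'M718E', 'W492P'] -> total ['H835F', 'M718E', 'P160R', 'Q726D', 'V491S', 'W492P']
  At Iota: gained ['E96T', 'V233I'] -> total ['E96T', 'H835F', 'M718E', 'P160R', 'Q726D', 'V233I', 'V491S', 'W492P']
Mutations(Iota) = ['E96T', 'H835F', 'M718E', 'P160R', 'Q726D', 'V233I', 'V491S', 'W492P']
Intersection: ['H835F', 'P160R', 'P591V', 'Q726D', 'R417D'] ∩ ['E96T', 'H835F', 'M718E', 'P160R', 'Q726D', 'V233I', 'V491S', 'W492P'] = ['H835F', 'P160R', 'Q726D']

Answer: H835F,P160R,Q726D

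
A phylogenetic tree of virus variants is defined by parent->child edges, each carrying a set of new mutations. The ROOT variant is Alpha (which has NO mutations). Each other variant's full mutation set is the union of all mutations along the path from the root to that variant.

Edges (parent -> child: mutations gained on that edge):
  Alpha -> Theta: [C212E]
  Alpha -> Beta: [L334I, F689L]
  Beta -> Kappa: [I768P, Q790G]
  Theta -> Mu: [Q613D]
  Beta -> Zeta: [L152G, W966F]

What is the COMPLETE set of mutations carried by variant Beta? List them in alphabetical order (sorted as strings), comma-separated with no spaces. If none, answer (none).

At Alpha: gained [] -> total []
At Beta: gained ['L334I', 'F689L'] -> total ['F689L', 'L334I']

Answer: F689L,L334I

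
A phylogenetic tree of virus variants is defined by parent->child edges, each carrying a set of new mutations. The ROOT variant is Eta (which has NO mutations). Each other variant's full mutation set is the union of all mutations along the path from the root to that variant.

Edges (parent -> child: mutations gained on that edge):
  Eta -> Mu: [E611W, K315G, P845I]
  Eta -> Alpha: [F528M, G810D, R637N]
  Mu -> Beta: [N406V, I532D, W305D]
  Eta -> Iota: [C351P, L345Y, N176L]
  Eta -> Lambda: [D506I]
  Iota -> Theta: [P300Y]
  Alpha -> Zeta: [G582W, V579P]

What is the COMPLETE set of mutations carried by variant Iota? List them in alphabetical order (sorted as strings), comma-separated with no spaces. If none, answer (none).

Answer: C351P,L345Y,N176L

Derivation:
At Eta: gained [] -> total []
At Iota: gained ['C351P', 'L345Y', 'N176L'] -> total ['C351P', 'L345Y', 'N176L']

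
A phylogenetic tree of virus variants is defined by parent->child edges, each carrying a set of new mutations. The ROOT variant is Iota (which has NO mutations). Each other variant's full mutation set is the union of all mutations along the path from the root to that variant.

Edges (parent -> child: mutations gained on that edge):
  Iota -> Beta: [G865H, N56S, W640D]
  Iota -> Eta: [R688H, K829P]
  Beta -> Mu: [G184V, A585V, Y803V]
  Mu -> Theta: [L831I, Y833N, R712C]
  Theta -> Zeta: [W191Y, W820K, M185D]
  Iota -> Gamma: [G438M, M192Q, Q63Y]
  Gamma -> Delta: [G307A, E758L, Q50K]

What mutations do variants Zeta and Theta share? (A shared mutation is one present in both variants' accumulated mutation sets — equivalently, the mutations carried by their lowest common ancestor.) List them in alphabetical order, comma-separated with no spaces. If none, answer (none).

Accumulating mutations along path to Zeta:
  At Iota: gained [] -> total []
  At Beta: gained ['G865H', 'N56S', 'W640D'] -> total ['G865H', 'N56S', 'W640D']
  At Mu: gained ['G184V', 'A585V', 'Y803V'] -> total ['A585V', 'G184V', 'G865H', 'N56S', 'W640D', 'Y803V']
  At Theta: gained ['L831I', 'Y833N', 'R712C'] -> total ['A585V', 'G184V', 'G865H', 'L831I', 'N56S', 'R712C', 'W640D', 'Y803V', 'Y833N']
  At Zeta: gained ['W191Y', 'W820K', 'M185D'] -> total ['A585V', 'G184V', 'G865H', 'L831I', 'M185D', 'N56S', 'R712C', 'W191Y', 'W640D', 'W820K', 'Y803V', 'Y833N']
Mutations(Zeta) = ['A585V', 'G184V', 'G865H', 'L831I', 'M185D', 'N56S', 'R712C', 'W191Y', 'W640D', 'W820K', 'Y803V', 'Y833N']
Accumulating mutations along path to Theta:
  At Iota: gained [] -> total []
  At Beta: gained ['G865H', 'N56S', 'W640D'] -> total ['G865H', 'N56S', 'W640D']
  At Mu: gained ['G184V', 'A585V', 'Y803V'] -> total ['A585V', 'G184V', 'G865H', 'N56S', 'W640D', 'Y803V']
  At Theta: gained ['L831I', 'Y833N', 'R712C'] -> total ['A585V', 'G184V', 'G865H', 'L831I', 'N56S', 'R712C', 'W640D', 'Y803V', 'Y833N']
Mutations(Theta) = ['A585V', 'G184V', 'G865H', 'L831I', 'N56S', 'R712C', 'W640D', 'Y803V', 'Y833N']
Intersection: ['A585V', 'G184V', 'G865H', 'L831I', 'M185D', 'N56S', 'R712C', 'W191Y', 'W640D', 'W820K', 'Y803V', 'Y833N'] ∩ ['A585V', 'G184V', 'G865H', 'L831I', 'N56S', 'R712C', 'W640D', 'Y803V', 'Y833N'] = ['A585V', 'G184V', 'G865H', 'L831I', 'N56S', 'R712C', 'W640D', 'Y803V', 'Y833N']

Answer: A585V,G184V,G865H,L831I,N56S,R712C,W640D,Y803V,Y833N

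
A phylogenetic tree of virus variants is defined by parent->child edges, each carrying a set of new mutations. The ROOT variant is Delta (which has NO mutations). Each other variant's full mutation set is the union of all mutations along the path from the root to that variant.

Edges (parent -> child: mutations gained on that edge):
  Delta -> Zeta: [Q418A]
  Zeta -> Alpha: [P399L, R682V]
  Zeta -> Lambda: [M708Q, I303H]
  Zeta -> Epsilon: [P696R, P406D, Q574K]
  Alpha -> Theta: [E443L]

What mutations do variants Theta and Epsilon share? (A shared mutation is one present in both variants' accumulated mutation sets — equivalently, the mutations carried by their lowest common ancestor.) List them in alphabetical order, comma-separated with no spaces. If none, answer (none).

Accumulating mutations along path to Theta:
  At Delta: gained [] -> total []
  At Zeta: gained ['Q418A'] -> total ['Q418A']
  At Alpha: gained ['P399L', 'R682V'] -> total ['P399L', 'Q418A', 'R682V']
  At Theta: gained ['E443L'] -> total ['E443L', 'P399L', 'Q418A', 'R682V']
Mutations(Theta) = ['E443L', 'P399L', 'Q418A', 'R682V']
Accumulating mutations along path to Epsilon:
  At Delta: gained [] -> total []
  At Zeta: gained ['Q418A'] -> total ['Q418A']
  At Epsilon: gained ['P696R', 'P406D', 'Q574K'] -> total ['P406D', 'P696R', 'Q418A', 'Q574K']
Mutations(Epsilon) = ['P406D', 'P696R', 'Q418A', 'Q574K']
Intersection: ['E443L', 'P399L', 'Q418A', 'R682V'] ∩ ['P406D', 'P696R', 'Q418A', 'Q574K'] = ['Q418A']

Answer: Q418A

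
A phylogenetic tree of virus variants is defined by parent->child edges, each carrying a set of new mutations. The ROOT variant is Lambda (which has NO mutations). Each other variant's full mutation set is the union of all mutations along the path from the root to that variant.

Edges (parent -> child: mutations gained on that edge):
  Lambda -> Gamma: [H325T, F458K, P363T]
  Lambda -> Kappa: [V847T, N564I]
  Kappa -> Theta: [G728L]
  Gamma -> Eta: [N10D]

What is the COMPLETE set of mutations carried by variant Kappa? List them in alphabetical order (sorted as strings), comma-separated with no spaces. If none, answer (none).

At Lambda: gained [] -> total []
At Kappa: gained ['V847T', 'N564I'] -> total ['N564I', 'V847T']

Answer: N564I,V847T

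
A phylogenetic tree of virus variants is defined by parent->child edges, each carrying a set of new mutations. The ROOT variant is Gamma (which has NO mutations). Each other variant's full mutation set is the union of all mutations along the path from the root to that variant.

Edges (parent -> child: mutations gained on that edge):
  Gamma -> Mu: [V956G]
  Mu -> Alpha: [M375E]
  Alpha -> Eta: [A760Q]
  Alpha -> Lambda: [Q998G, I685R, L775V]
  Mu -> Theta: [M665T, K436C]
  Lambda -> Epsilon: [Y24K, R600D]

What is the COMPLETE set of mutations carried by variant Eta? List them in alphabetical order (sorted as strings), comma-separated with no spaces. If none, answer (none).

At Gamma: gained [] -> total []
At Mu: gained ['V956G'] -> total ['V956G']
At Alpha: gained ['M375E'] -> total ['M375E', 'V956G']
At Eta: gained ['A760Q'] -> total ['A760Q', 'M375E', 'V956G']

Answer: A760Q,M375E,V956G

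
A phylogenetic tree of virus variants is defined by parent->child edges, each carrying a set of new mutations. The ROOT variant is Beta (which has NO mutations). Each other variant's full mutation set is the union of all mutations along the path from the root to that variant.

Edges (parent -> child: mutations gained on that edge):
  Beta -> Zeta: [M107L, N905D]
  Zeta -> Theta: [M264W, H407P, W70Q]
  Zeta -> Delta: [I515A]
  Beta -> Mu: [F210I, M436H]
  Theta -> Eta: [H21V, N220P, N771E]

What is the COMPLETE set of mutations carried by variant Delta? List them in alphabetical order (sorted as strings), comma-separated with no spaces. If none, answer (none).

At Beta: gained [] -> total []
At Zeta: gained ['M107L', 'N905D'] -> total ['M107L', 'N905D']
At Delta: gained ['I515A'] -> total ['I515A', 'M107L', 'N905D']

Answer: I515A,M107L,N905D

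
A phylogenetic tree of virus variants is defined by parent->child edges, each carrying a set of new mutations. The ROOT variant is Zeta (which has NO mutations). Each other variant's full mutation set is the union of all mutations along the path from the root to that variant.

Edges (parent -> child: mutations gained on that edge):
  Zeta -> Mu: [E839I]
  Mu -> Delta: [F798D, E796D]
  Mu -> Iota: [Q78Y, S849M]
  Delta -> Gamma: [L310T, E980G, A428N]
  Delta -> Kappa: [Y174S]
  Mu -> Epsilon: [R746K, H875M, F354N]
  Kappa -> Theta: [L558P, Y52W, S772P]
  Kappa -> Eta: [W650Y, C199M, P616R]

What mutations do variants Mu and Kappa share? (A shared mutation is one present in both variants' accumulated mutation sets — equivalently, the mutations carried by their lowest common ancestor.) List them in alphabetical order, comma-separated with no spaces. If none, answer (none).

Answer: E839I

Derivation:
Accumulating mutations along path to Mu:
  At Zeta: gained [] -> total []
  At Mu: gained ['E839I'] -> total ['E839I']
Mutations(Mu) = ['E839I']
Accumulating mutations along path to Kappa:
  At Zeta: gained [] -> total []
  At Mu: gained ['E839I'] -> total ['E839I']
  At Delta: gained ['F798D', 'E796D'] -> total ['E796D', 'E839I', 'F798D']
  At Kappa: gained ['Y174S'] -> total ['E796D', 'E839I', 'F798D', 'Y174S']
Mutations(Kappa) = ['E796D', 'E839I', 'F798D', 'Y174S']
Intersection: ['E839I'] ∩ ['E796D', 'E839I', 'F798D', 'Y174S'] = ['E839I']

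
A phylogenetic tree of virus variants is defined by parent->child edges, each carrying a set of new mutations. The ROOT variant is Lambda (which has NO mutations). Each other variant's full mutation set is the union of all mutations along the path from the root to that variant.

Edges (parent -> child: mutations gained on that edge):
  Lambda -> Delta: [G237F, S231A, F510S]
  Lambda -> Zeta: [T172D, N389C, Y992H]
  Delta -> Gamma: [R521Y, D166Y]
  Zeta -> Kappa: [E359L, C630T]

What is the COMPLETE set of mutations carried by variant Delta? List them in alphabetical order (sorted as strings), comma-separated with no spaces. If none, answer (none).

At Lambda: gained [] -> total []
At Delta: gained ['G237F', 'S231A', 'F510S'] -> total ['F510S', 'G237F', 'S231A']

Answer: F510S,G237F,S231A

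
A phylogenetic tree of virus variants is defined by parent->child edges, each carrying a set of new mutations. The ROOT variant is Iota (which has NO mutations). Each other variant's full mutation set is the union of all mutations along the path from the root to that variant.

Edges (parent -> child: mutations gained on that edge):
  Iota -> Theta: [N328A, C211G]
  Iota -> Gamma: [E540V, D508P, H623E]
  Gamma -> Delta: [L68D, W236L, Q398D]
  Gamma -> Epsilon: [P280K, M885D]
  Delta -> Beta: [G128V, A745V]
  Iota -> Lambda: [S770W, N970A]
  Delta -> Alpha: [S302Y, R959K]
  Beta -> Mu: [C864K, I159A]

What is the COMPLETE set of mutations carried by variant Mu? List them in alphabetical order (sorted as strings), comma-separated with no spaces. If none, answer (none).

Answer: A745V,C864K,D508P,E540V,G128V,H623E,I159A,L68D,Q398D,W236L

Derivation:
At Iota: gained [] -> total []
At Gamma: gained ['E540V', 'D508P', 'H623E'] -> total ['D508P', 'E540V', 'H623E']
At Delta: gained ['L68D', 'W236L', 'Q398D'] -> total ['D508P', 'E540V', 'H623E', 'L68D', 'Q398D', 'W236L']
At Beta: gained ['G128V', 'A745V'] -> total ['A745V', 'D508P', 'E540V', 'G128V', 'H623E', 'L68D', 'Q398D', 'W236L']
At Mu: gained ['C864K', 'I159A'] -> total ['A745V', 'C864K', 'D508P', 'E540V', 'G128V', 'H623E', 'I159A', 'L68D', 'Q398D', 'W236L']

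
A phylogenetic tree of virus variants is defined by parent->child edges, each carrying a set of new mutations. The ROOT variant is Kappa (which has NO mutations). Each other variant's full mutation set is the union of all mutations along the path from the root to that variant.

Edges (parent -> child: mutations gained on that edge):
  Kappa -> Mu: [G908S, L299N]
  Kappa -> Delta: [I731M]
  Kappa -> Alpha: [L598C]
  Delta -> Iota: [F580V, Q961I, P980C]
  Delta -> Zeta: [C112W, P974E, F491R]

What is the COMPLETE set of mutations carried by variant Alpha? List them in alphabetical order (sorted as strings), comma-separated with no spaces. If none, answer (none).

At Kappa: gained [] -> total []
At Alpha: gained ['L598C'] -> total ['L598C']

Answer: L598C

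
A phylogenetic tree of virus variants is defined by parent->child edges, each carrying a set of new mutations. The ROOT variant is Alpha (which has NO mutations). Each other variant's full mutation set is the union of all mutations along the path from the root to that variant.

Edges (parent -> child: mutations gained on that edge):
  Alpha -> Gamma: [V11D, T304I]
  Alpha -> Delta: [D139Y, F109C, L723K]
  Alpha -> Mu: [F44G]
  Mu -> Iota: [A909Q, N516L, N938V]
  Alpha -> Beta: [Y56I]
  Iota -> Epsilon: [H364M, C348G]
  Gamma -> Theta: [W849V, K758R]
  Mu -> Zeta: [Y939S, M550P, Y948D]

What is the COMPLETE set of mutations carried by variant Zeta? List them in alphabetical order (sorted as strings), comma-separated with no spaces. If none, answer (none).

At Alpha: gained [] -> total []
At Mu: gained ['F44G'] -> total ['F44G']
At Zeta: gained ['Y939S', 'M550P', 'Y948D'] -> total ['F44G', 'M550P', 'Y939S', 'Y948D']

Answer: F44G,M550P,Y939S,Y948D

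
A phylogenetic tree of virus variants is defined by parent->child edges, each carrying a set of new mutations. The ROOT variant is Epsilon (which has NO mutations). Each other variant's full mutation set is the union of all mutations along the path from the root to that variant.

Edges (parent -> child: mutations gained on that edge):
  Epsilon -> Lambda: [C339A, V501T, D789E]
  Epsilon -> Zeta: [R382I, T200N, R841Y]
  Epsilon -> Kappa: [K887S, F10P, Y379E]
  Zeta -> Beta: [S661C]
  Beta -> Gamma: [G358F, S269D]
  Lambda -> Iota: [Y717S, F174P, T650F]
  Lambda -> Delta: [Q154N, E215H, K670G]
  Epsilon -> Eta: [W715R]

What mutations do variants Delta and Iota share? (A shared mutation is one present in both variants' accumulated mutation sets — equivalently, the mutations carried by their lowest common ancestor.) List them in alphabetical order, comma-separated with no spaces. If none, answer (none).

Answer: C339A,D789E,V501T

Derivation:
Accumulating mutations along path to Delta:
  At Epsilon: gained [] -> total []
  At Lambda: gained ['C339A', 'V501T', 'D789E'] -> total ['C339A', 'D789E', 'V501T']
  At Delta: gained ['Q154N', 'E215H', 'K670G'] -> total ['C339A', 'D789E', 'E215H', 'K670G', 'Q154N', 'V501T']
Mutations(Delta) = ['C339A', 'D789E', 'E215H', 'K670G', 'Q154N', 'V501T']
Accumulating mutations along path to Iota:
  At Epsilon: gained [] -> total []
  At Lambda: gained ['C339A', 'V501T', 'D789E'] -> total ['C339A', 'D789E', 'V501T']
  At Iota: gained ['Y717S', 'F174P', 'T650F'] -> total ['C339A', 'D789E', 'F174P', 'T650F', 'V501T', 'Y717S']
Mutations(Iota) = ['C339A', 'D789E', 'F174P', 'T650F', 'V501T', 'Y717S']
Intersection: ['C339A', 'D789E', 'E215H', 'K670G', 'Q154N', 'V501T'] ∩ ['C339A', 'D789E', 'F174P', 'T650F', 'V501T', 'Y717S'] = ['C339A', 'D789E', 'V501T']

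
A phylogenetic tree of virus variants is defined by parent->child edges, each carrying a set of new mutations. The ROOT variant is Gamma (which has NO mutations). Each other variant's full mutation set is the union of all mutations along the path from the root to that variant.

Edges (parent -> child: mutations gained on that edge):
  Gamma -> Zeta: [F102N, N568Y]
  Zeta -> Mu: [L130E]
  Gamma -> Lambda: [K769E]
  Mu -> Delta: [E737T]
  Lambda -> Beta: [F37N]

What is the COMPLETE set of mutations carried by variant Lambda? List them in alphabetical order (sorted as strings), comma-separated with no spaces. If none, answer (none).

At Gamma: gained [] -> total []
At Lambda: gained ['K769E'] -> total ['K769E']

Answer: K769E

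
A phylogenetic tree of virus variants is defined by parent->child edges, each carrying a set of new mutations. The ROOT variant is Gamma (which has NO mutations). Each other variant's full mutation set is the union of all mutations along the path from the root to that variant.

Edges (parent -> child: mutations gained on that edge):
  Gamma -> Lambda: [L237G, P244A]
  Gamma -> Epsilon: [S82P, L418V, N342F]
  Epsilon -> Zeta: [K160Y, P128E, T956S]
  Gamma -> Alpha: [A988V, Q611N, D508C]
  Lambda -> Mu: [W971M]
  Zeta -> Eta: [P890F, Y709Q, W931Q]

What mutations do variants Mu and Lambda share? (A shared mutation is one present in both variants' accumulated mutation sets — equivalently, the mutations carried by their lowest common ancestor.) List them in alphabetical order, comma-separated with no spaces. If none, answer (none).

Answer: L237G,P244A

Derivation:
Accumulating mutations along path to Mu:
  At Gamma: gained [] -> total []
  At Lambda: gained ['L237G', 'P244A'] -> total ['L237G', 'P244A']
  At Mu: gained ['W971M'] -> total ['L237G', 'P244A', 'W971M']
Mutations(Mu) = ['L237G', 'P244A', 'W971M']
Accumulating mutations along path to Lambda:
  At Gamma: gained [] -> total []
  At Lambda: gained ['L237G', 'P244A'] -> total ['L237G', 'P244A']
Mutations(Lambda) = ['L237G', 'P244A']
Intersection: ['L237G', 'P244A', 'W971M'] ∩ ['L237G', 'P244A'] = ['L237G', 'P244A']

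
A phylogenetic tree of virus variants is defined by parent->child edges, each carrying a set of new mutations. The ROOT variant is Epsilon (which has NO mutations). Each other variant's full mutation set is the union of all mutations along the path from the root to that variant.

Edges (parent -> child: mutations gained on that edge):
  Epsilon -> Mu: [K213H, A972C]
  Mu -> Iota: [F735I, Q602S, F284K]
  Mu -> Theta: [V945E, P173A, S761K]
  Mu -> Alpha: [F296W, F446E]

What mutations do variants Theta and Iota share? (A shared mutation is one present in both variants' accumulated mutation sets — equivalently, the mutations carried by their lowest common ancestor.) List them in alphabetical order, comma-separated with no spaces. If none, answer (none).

Accumulating mutations along path to Theta:
  At Epsilon: gained [] -> total []
  At Mu: gained ['K213H', 'A972C'] -> total ['A972C', 'K213H']
  At Theta: gained ['V945E', 'P173A', 'S761K'] -> total ['A972C', 'K213H', 'P173A', 'S761K', 'V945E']
Mutations(Theta) = ['A972C', 'K213H', 'P173A', 'S761K', 'V945E']
Accumulating mutations along path to Iota:
  At Epsilon: gained [] -> total []
  At Mu: gained ['K213H', 'A972C'] -> total ['A972C', 'K213H']
  At Iota: gained ['F735I', 'Q602S', 'F284K'] -> total ['A972C', 'F284K', 'F735I', 'K213H', 'Q602S']
Mutations(Iota) = ['A972C', 'F284K', 'F735I', 'K213H', 'Q602S']
Intersection: ['A972C', 'K213H', 'P173A', 'S761K', 'V945E'] ∩ ['A972C', 'F284K', 'F735I', 'K213H', 'Q602S'] = ['A972C', 'K213H']

Answer: A972C,K213H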